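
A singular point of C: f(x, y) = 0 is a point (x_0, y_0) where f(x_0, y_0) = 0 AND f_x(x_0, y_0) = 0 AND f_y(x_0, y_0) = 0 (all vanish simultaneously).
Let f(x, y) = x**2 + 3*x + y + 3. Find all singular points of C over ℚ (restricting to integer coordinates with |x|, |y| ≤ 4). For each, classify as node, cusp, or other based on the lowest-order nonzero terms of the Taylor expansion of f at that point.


No singular points in the scanned grid; C is smooth there.

Compute partial derivatives:
  f_x = 2*x + 3.
  f_y = 1.
f_y = 1 is a nonzero constant, so f_y never vanishes: no point (x, y) can satisfy f = f_x = f_y = 0. In particular no (x, y) ∈ {−4, ..., 4}² is singular; the curve is smooth.


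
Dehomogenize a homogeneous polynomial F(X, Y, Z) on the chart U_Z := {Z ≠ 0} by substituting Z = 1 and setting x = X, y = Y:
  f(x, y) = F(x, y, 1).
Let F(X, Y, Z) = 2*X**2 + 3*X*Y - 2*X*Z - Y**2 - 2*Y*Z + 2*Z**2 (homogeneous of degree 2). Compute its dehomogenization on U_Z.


f(x, y) = 2*x**2 + 3*x*y - 2*x - y**2 - 2*y + 2

On U_Z we set Z = 1. Each monomial c·X^i·Y^j·Z^k in F becomes c·x^i·y^j·1^k = c·x^i·y^j.
Substituting Z = 1: F(X, Y, 1) = 2*x**2 + 3*x*y - 2*x - y**2 - 2*y + 2.
Note: deg(f) ≤ deg(F) = 2; strict inequality happens when F is divisible by Z (lost terms).


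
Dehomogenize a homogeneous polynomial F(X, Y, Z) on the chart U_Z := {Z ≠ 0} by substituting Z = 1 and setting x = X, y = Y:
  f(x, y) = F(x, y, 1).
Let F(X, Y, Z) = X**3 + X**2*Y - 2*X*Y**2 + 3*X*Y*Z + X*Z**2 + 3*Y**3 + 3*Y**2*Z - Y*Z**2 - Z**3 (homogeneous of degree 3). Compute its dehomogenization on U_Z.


f(x, y) = x**3 + x**2*y - 2*x*y**2 + 3*x*y + x + 3*y**3 + 3*y**2 - y - 1

On U_Z we set Z = 1. Each monomial c·X^i·Y^j·Z^k in F becomes c·x^i·y^j·1^k = c·x^i·y^j.
Substituting Z = 1: F(X, Y, 1) = x**3 + x**2*y - 2*x*y**2 + 3*x*y + x + 3*y**3 + 3*y**2 - y - 1.
Note: deg(f) ≤ deg(F) = 3; strict inequality happens when F is divisible by Z (lost terms).


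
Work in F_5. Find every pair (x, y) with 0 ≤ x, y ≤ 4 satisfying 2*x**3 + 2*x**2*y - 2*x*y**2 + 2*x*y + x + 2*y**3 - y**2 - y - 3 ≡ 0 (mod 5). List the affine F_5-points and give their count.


Affine F_5-points: {(0, 4), (1, 0), (1, 2), (2, 0)}; count = 4.

For each of the 25 pairs (x, y) ∈ F_5², evaluate f(x, y) mod 5. Record the zeros.
  x = 0: [0↦2, 1↦2, 2↦2, 3↦4, 4↦0]  zeros at y ∈ {4}
  x = 1: [0↦0, 1↦2, 2↦0, 3↦1, 4↦2]  zeros at y ∈ {0, 2}
  x = 2: [0↦0, 1↦3, 2↦3, 3↦2, 4↦2]  zeros at y ∈ {0}
  x = 3: [0↦4, 1↦2, 2↦3, 3↦4, 4↦2]  zeros at y ∈ ∅
  x = 4: [0↦4, 1↦1, 2↦2, 3↦4, 4↦4]  zeros at y ∈ ∅
Collecting zeros: affine points = {(0, 4), (1, 0), (1, 2), (2, 0)}.
Total count |C(F_5)_aff| = 4.


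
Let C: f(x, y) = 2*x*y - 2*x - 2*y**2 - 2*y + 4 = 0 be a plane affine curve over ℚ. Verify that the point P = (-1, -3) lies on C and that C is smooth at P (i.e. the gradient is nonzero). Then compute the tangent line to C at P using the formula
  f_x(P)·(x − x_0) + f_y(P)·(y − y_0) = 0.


Tangent line at P: -8*x + 8*y + 16 = 0.

Step 1: f(-1, -3) = 0, so P lies on C.
Step 2: partial derivatives
  f_x(x, y) = 2*y - 2, f_y(x, y) = 2*x - 4*y - 2.
  f_x(P) = -8, f_y(P) = 8 (gradient nonzero, so P is smooth).
Step 3: tangent line at P: -8·(x − -1) + 8·(y − -3) = 0.
Expanding: -8*x + 8*y + 16 = 0.


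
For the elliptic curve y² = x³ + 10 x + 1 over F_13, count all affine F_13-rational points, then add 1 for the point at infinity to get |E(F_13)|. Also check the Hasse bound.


Affine points = {(0, 1), (0, 12), (1, 5), (1, 8), (2, 4), (2, 9), (4, 1), (4, 12), (6, 2), (6, 11), (9, 1), (9, 12), (10, 3), (10, 10), (11, 5), (11, 8), (12, 4), (12, 9)}; affine count = 18; |E(F_13)| = 19.

Discriminant check: Δ ∝ 4a³ + 27b² = 4·10³ + 27·1² = 4·1000 + 27·1 ≡ 10 (mod 13). Nonzero ⇒ E is nonsingular.
For each x ∈ F_13, compute rhs = x³ + 10·x + 1 mod 13, then count y ∈ F_13 with y² ≡ rhs.
  x = 0: rhs = 1, matching y values: 1, 12 (2 points).
  x = 1: rhs = 12, matching y values: 5, 8 (2 points).
  x = 2: rhs = 3, matching y values: 4, 9 (2 points).
  x = 3: rhs = 6, matching y values: none (0 points).
  x = 4: rhs = 1, matching y values: 1, 12 (2 points).
  x = 5: rhs = 7, matching y values: none (0 points).
  x = 6: rhs = 4, matching y values: 2, 11 (2 points).
  x = 7: rhs = 11, matching y values: none (0 points).
  x = 8: rhs = 8, matching y values: none (0 points).
  x = 9: rhs = 1, matching y values: 1, 12 (2 points).
  x = 10: rhs = 9, matching y values: 3, 10 (2 points).
  x = 11: rhs = 12, matching y values: 5, 8 (2 points).
  x = 12: rhs = 3, matching y values: 4, 9 (2 points).
Total affine count: 18.
Full point count |E(F_13)| = 18 + 1 = 19.
Hasse bound: |19 − (13+1)| = |5| = 5 ≤ 2√13 ≈ 7.2111 ✓.


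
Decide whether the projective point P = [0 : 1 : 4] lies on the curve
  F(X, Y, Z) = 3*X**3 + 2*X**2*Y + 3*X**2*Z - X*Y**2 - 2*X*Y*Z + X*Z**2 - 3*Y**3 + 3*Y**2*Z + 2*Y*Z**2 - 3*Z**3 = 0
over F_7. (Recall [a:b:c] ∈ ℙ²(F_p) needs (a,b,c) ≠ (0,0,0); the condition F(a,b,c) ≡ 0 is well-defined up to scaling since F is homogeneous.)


F(0,1,4) ≡ 3 (mod 7); P is NOT on the curve.

Evaluate F(0, 1, 4) term-by-term (mod 7).
  3*X**3 ↦ 3·0·1·1 = 0
  2*X**2*Y ↦ 2·0·1·1 = 0
  3*X**2*Z ↦ 3·0·1·4 = 0
  -X*Y**2 ↦ -1·0·1·1 = 0
  -2*X*Y*Z ↦ -2·0·1·4 = 0
  X*Z**2 ↦ 1·0·1·16 = 0
  -3*Y**3 ↦ -3·1·1·1 = -3
  3*Y**2*Z ↦ 3·1·1·4 = 12
  2*Y*Z**2 ↦ 2·1·1·16 = 32
  -3*Z**3 ↦ -3·1·1·64 = -192
Sum: F(0, 1, 4) = (0) + (0) + (0) + (0) + (0) + (0) + (-3) + (12) + (32) + (-192) = -151.
Reducing mod 7: -151 ≡ 3 (mod 7).
Since F(a, b, c) ≡ 3 ≠ 0 (mod 7), P does NOT lie on the curve.


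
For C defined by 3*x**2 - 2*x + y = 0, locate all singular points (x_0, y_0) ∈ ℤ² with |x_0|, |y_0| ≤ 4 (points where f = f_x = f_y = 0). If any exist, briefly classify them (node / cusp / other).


No singular points in the scanned grid; C is smooth there.

Compute partial derivatives:
  f_x = 6*x - 2.
  f_y = 1.
f_y = 1 is a nonzero constant, so f_y never vanishes: no point (x, y) can satisfy f = f_x = f_y = 0. In particular no (x, y) ∈ {−4, ..., 4}² is singular; the curve is smooth.


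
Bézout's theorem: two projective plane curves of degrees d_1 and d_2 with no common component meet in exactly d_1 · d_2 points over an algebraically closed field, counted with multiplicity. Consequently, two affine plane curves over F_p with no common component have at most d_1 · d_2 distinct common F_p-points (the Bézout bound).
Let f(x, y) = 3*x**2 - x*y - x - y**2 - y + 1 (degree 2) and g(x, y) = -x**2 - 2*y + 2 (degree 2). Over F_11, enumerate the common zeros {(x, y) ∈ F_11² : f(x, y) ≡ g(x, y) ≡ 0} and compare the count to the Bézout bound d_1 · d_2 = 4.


Common zeros: ∅; count = 0; Bézout bound = 4.

deg(f) = 2, deg(g) = 2, so Bézout bound = 4.
Scan x ∈ F_11. For each x, list the y ∈ F_11 with f(x, y) ≡ 0 and those with g(x, y) ≡ 0 (mod 11); the common zeros in that column are the intersection.
  x = 0: f ≡ 0 at y ∈ {3, 7}; g ≡ 0 at y ∈ {1}; common: ∅.
  x = 1: f ≡ 0 at y ∈ {1, 8}; g ≡ 0 at y ∈ {6}; common: ∅.
  x = 2: f ≡ 0 at y ∈ {0, 8}; g ≡ 0 at y ∈ {10}; common: ∅.
  x = 3: f ≡ 0 at y ∈ ∅; g ≡ 0 at y ∈ {2}; common: ∅.
  x = 4: f ≡ 0 at y ∈ ∅; g ≡ 0 at y ∈ {4}; common: ∅.
  x = 5: f ≡ 0 at y ∈ {2, 3}; g ≡ 0 at y ∈ {5}; common: ∅.
  x = 6: f ≡ 0 at y ∈ ∅; g ≡ 0 at y ∈ {5}; common: ∅.
  x = 7: f ≡ 0 at y ∈ {1, 2}; g ≡ 0 at y ∈ {4}; common: ∅.
  x = 8: f ≡ 0 at y ∈ ∅; g ≡ 0 at y ∈ {2}; common: ∅.
  x = 9: f ≡ 0 at y ∈ ∅; g ≡ 0 at y ∈ {10}; common: ∅.
  x = 10: f ≡ 0 at y ∈ {4, 7}; g ≡ 0 at y ∈ {6}; common: ∅.
Collecting: common zeros = ∅, so the count is 0.
Comparison with the Bézout bound: 0 ≤ 4 = deg(f)·deg(g), as expected for curves with no common component (the affine F_11-count falls short of the bound because intersections may lie at infinity, over extension fields, or carry multiplicity).


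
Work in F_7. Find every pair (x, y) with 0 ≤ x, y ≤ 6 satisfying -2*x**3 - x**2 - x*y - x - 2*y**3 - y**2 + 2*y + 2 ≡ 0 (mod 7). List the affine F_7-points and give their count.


Affine F_7-points: {(0, 2), (5, 3), (5, 4)}; count = 3.

For each of the 49 pairs (x, y) ∈ F_7², evaluate f(x, y) mod 7. Record the zeros.
  x = 0: [0↦2, 1↦1, 2↦0, 3↦1, 4↦6, 5↦3, 6↦1]  zeros at y ∈ {2}
  x = 1: [0↦5, 1↦3, 2↦1, 3↦1, 4↦5, 5↦1, 6↦5]  zeros at y ∈ ∅
  x = 2: [0↦1, 1↦5, 2↦2, 3↦1, 4↦4, 5↦6, 6↦2]  zeros at y ∈ ∅
  x = 3: [0↦6, 1↦2, 2↦5, 3↦3, 4↦5, 5↦6, 6↦1]  zeros at y ∈ ∅
  x = 4: [0↦1, 1↦3, 2↦5, 3↦2, 4↦3, 5↦3, 6↦4]  zeros at y ∈ ∅
  x = 5: [0↦2, 1↦3, 2↦4, 3↦0, 4↦0, 5↦6, 6↦6]  zeros at y ∈ {3, 4}
  x = 6: [0↦4, 1↦4, 2↦4, 3↦6, 4↦5, 5↦3, 6↦2]  zeros at y ∈ ∅
Collecting zeros: affine points = {(0, 2), (5, 3), (5, 4)}.
Total count |C(F_7)_aff| = 3.


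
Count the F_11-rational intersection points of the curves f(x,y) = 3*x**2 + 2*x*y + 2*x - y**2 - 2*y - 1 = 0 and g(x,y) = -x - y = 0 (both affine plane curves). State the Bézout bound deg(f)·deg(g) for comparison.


Common zeros: {(3, 8)}; count = 1; Bézout bound = 2.

deg(f) = 2, deg(g) = 1, so Bézout bound = 2.
Scan x ∈ F_11. For each x, list the y ∈ F_11 with f(x, y) ≡ 0 and those with g(x, y) ≡ 0 (mod 11); the common zeros in that column are the intersection.
  x = 0: f ≡ 0 at y ∈ {10}; g ≡ 0 at y ∈ {0}; common: ∅.
  x = 1: f ≡ 0 at y ∈ {2, 9}; g ≡ 0 at y ∈ {10}; common: ∅.
  x = 2: f ≡ 0 at y ∈ {5, 8}; g ≡ 0 at y ∈ {9}; common: ∅.
  x = 3: f ≡ 0 at y ∈ {7, 8}; g ≡ 0 at y ∈ {8}; common: {8}.
  x = 4: f ≡ 0 at y ∈ {0, 6}; g ≡ 0 at y ∈ {7}; common: ∅.
  x = 5: f ≡ 0 at y ∈ {3, 5}; g ≡ 0 at y ∈ {6}; common: ∅.
  x = 6: f ≡ 0 at y ∈ {4, 6}; g ≡ 0 at y ∈ {5}; common: ∅.
  x = 7: f ≡ 0 at y ∈ {3, 9}; g ≡ 0 at y ∈ {4}; common: ∅.
  x = 8: f ≡ 0 at y ∈ {1, 2}; g ≡ 0 at y ∈ {3}; common: ∅.
  x = 9: f ≡ 0 at y ∈ {1, 4}; g ≡ 0 at y ∈ {2}; common: ∅.
  x = 10: f ≡ 0 at y ∈ {0, 7}; g ≡ 0 at y ∈ {1}; common: ∅.
Collecting: common zeros = {(3, 8)}, so the count is 1.
Comparison with the Bézout bound: 1 ≤ 2 = deg(f)·deg(g), as expected for curves with no common component (the affine F_11-count falls short of the bound because intersections may lie at infinity, over extension fields, or carry multiplicity).


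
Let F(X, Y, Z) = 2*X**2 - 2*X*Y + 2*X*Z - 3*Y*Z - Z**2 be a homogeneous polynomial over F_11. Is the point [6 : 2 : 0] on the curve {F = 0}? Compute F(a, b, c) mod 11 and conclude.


F(6,2,0) ≡ 4 (mod 11); P is NOT on the curve.

Evaluate F(6, 2, 0) term-by-term (mod 11).
  2*X**2 ↦ 2·36·1·1 = 72
  -2*X*Y ↦ -2·6·2·1 = -24
  2*X*Z ↦ 2·6·1·0 = 0
  -3*Y*Z ↦ -3·1·2·0 = 0
  -Z**2 ↦ -1·1·1·0 = 0
Sum: F(6, 2, 0) = (72) + (-24) + (0) + (0) + (0) = 48.
Reducing mod 11: 48 ≡ 4 (mod 11).
Since F(a, b, c) ≡ 4 ≠ 0 (mod 11), P does NOT lie on the curve.


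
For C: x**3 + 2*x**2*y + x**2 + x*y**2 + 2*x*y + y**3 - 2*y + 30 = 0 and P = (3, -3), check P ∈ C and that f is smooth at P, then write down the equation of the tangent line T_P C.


Tangent line at P: 31*y + 93 = 0.

Step 1: f(3, -3) = 0, so P lies on C.
Step 2: partial derivatives
  f_x(x, y) = 3*x**2 + 4*x*y + 2*x + y**2 + 2*y, f_y(x, y) = 2*x**2 + 2*x*y + 2*x + 3*y**2 - 2.
  f_x(P) = 0, f_y(P) = 31 (gradient nonzero, so P is smooth).
Step 3: tangent line at P: 0·(x − 3) + 31·(y − -3) = 0.
Expanding: 31*y + 93 = 0.


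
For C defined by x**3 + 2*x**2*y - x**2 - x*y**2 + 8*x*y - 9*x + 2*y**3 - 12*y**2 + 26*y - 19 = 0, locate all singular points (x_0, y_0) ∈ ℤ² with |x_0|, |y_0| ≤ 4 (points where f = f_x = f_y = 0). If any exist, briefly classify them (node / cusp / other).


Singular points: {(-1, 2)}; classification: cusp.

Compute partial derivatives:
  f_x = 3*x**2 + 4*x*y - 2*x - y**2 + 8*y - 9.
  f_y = 2*x**2 - 2*x*y + 8*x + 6*y**2 - 24*y + 26.
Scan x_0 ∈ {−4, ..., 4}. For each x_0, f_y(x_0, y) is a polynomial in y; find its integer roots y ∈ {−4, ..., 4}, then test f_x and f at those candidates.
  x = -4: f_y(-4, y) = 6*y**2 - 16*y + 26; no integer root y with |y| ≤ 4.
  x = -3: f_y(-3, y) = 6*y**2 - 18*y + 20; no integer root y with |y| ≤ 4.
  x = -2: f_y(-2, y) = 6*y**2 - 20*y + 18; no integer root y with |y| ≤ 4.
  x = -1: f_y(-1, y) = 6*y**2 - 22*y + 20; vanishes at y ∈ {2}. (-1, 2): f_x = 0, f = 0 — SINGULAR.
  x = 0: f_y(0, y) = 6*y**2 - 24*y + 26; no integer root y with |y| ≤ 4.
  x = 1: f_y(1, y) = 6*y**2 - 26*y + 36; no integer root y with |y| ≤ 4.
  x = 2: f_y(2, y) = 6*y**2 - 28*y + 50; no integer root y with |y| ≤ 4.
  x = 3: f_y(3, y) = 6*y**2 - 30*y + 68; no integer root y with |y| ≤ 4.
  x = 4: f_y(4, y) = 6*y**2 - 32*y + 90; no integer root y with |y| ≤ 4.
Only singular point on the grid: (-1, 2).
Classify: substitute x = -1 + u, y = 2 + v and expand: f = u**3 + 2*u**2*v - u*v**2 + 2*v**3 + v**2.
No constant or linear terms (consistent with a singular point). Quadratic part: v**2. Cubic part: u**3 + 2*u**2*v - u*v**2 + 2*v**3.
The quadratic part v**2 is a perfect square, so there is a single (double) tangent line v = 0, i.e. y = 2. Restricting the cubic part to that line (v = 0) leaves u**3 ≠ 0, so f is not divisible by v and the branch is v² ≈ -u**3 to lowest order — this is a cusp.
Classification: cusp.


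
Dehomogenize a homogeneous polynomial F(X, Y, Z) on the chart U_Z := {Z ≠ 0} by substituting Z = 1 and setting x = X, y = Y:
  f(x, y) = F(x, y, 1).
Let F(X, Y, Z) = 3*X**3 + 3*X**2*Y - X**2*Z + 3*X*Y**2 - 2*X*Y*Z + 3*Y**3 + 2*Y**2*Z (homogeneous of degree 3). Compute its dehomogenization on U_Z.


f(x, y) = 3*x**3 + 3*x**2*y - x**2 + 3*x*y**2 - 2*x*y + 3*y**3 + 2*y**2

On U_Z we set Z = 1. Each monomial c·X^i·Y^j·Z^k in F becomes c·x^i·y^j·1^k = c·x^i·y^j.
Substituting Z = 1: F(X, Y, 1) = 3*x**3 + 3*x**2*y - x**2 + 3*x*y**2 - 2*x*y + 3*y**3 + 2*y**2.
Note: deg(f) ≤ deg(F) = 3; strict inequality happens when F is divisible by Z (lost terms).


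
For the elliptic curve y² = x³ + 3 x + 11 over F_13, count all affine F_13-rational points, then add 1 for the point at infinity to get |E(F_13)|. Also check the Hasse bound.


Affine points = {(2, 5), (2, 8), (4, 3), (4, 10), (8, 1), (8, 12), (9, 0), (10, 1), (10, 12), (11, 6), (11, 7)}; affine count = 11; |E(F_13)| = 12.

Discriminant check: Δ ∝ 4a³ + 27b² = 4·3³ + 27·11² = 4·27 + 27·121 ≡ 8 (mod 13). Nonzero ⇒ E is nonsingular.
For each x ∈ F_13, compute rhs = x³ + 3·x + 11 mod 13, then count y ∈ F_13 with y² ≡ rhs.
  x = 0: rhs = 11, matching y values: none (0 points).
  x = 1: rhs = 2, matching y values: none (0 points).
  x = 2: rhs = 12, matching y values: 5, 8 (2 points).
  x = 3: rhs = 8, matching y values: none (0 points).
  x = 4: rhs = 9, matching y values: 3, 10 (2 points).
  x = 5: rhs = 8, matching y values: none (0 points).
  x = 6: rhs = 11, matching y values: none (0 points).
  x = 7: rhs = 11, matching y values: none (0 points).
  x = 8: rhs = 1, matching y values: 1, 12 (2 points).
  x = 9: rhs = 0, matching y values: 0 (1 points).
  x = 10: rhs = 1, matching y values: 1, 12 (2 points).
  x = 11: rhs = 10, matching y values: 6, 7 (2 points).
  x = 12: rhs = 7, matching y values: none (0 points).
Total affine count: 11.
Full point count |E(F_13)| = 11 + 1 = 12.
Hasse bound: |12 − (13+1)| = |-2| = 2 ≤ 2√13 ≈ 7.2111 ✓.


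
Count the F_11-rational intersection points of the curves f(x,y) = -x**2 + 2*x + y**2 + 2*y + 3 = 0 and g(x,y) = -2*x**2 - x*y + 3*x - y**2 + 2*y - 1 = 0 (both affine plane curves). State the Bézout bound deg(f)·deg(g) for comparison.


Common zeros: ∅; count = 0; Bézout bound = 4.

deg(f) = 2, deg(g) = 2, so Bézout bound = 4.
Scan x ∈ F_11. For each x, list the y ∈ F_11 with f(x, y) ≡ 0 and those with g(x, y) ≡ 0 (mod 11); the common zeros in that column are the intersection.
  x = 0: f ≡ 0 at y ∈ {2, 7}; g ≡ 0 at y ∈ {1}; common: ∅.
  x = 1: f ≡ 0 at y ∈ ∅; g ≡ 0 at y ∈ {0, 1}; common: ∅.
  x = 2: f ≡ 0 at y ∈ {2, 7}; g ≡ 0 at y ∈ ∅; common: ∅.
  x = 3: f ≡ 0 at y ∈ {0, 9}; g ≡ 0 at y ∈ {3, 7}; common: ∅.
  x = 4: f ≡ 0 at y ∈ ∅; g ≡ 0 at y ∈ ∅; common: ∅.
  x = 5: f ≡ 0 at y ∈ ∅; g ≡ 0 at y ∈ ∅; common: ∅.
  x = 6: f ≡ 0 at y ∈ {10}; g ≡ 0 at y ∈ {0, 7}; common: ∅.
  x = 7: f ≡ 0 at y ∈ {10}; g ≡ 0 at y ∈ ∅; common: ∅.
  x = 8: f ≡ 0 at y ∈ ∅; g ≡ 0 at y ∈ {2, 3}; common: ∅.
  x = 9: f ≡ 0 at y ∈ ∅; g ≡ 0 at y ∈ {2}; common: ∅.
  x = 10: f ≡ 0 at y ∈ {0, 9}; g ≡ 0 at y ∈ ∅; common: ∅.
Collecting: common zeros = ∅, so the count is 0.
Comparison with the Bézout bound: 0 ≤ 4 = deg(f)·deg(g), as expected for curves with no common component (the affine F_11-count falls short of the bound because intersections may lie at infinity, over extension fields, or carry multiplicity).


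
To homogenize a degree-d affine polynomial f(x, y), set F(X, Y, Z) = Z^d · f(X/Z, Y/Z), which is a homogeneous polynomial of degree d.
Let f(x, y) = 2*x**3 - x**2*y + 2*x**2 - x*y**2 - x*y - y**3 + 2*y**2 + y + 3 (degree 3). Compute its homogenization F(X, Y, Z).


F(X, Y, Z) = 2*X**3 - X**2*Y + 2*X**2*Z - X*Y**2 - X*Y*Z - Y**3 + 2*Y**2*Z + Y*Z**2 + 3*Z**3

deg(f) = 3.
Substitute x = X/Z, y = Y/Z into f, then multiply by Z^3.
  monomial 2·x^3·y^0 ↦ 2·X^3·Y^0·Z^0.
  monomial -1·x^2·y^1 ↦ -1·X^2·Y^1·Z^0.
  monomial 2·x^2·y^0 ↦ 2·X^2·Y^0·Z^1.
  monomial -1·x^1·y^2 ↦ -1·X^1·Y^2·Z^0.
  monomial -1·x^1·y^1 ↦ -1·X^1·Y^1·Z^1.
  monomial -1·x^0·y^3 ↦ -1·X^0·Y^3·Z^0.
  monomial 2·x^0·y^2 ↦ 2·X^0·Y^2·Z^1.
  monomial 1·x^0·y^1 ↦ 1·X^0·Y^1·Z^2.
  monomial 3·x^0·y^0 ↦ 3·X^0·Y^0·Z^3.
Collecting: F(X, Y, Z) = 2*X**3 - X**2*Y + 2*X**2*Z - X*Y**2 - X*Y*Z - Y**3 + 2*Y**2*Z + Y*Z**2 + 3*Z**3.


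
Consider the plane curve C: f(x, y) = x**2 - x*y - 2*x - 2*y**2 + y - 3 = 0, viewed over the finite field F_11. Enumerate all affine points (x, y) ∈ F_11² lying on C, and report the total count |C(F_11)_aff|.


Affine F_11-points: {(1, 3), (1, 8), (3, 0), (3, 10), (4, 1), (4, 3), (9, 8), (9, 10), (10, 0), (10, 1)}; count = 10.

For each of the 121 pairs (x, y) ∈ F_11², evaluate f(x, y) mod 11. Record the zeros.
  x = 0: [0↦8, 1↦7, 2↦2, 3↦4, 4↦2, 5↦7, 6↦8, 7↦5, 8↦9, 9↦9, 10↦5]  zeros at y ∈ ∅
  x = 1: [0↦7, 1↦5, 2↦10, 3↦0, 4↦8, 5↦1, 6↦1, 7↦8, 8↦0, 9↦10, 10↦5]  zeros at y ∈ {3, 8}
  x = 2: [0↦8, 1↦5, 2↦9, 3↦9, 4↦5, 5↦8, 6↦7, 7↦2, 8↦4, 9↦2, 10↦7]  zeros at y ∈ ∅
  x = 3: [0↦0, 1↦7, 2↦10, 3↦9, 4↦4, 5↦6, 6↦4, 7↦9, 8↦10, 9↦7, 10↦0]  zeros at y ∈ {0, 10}
  x = 4: [0↦5, 1↦0, 2↦2, 3↦0, 4↦5, 5↦6, 6↦3, 7↦7, 8↦7, 9↦3, 10↦6]  zeros at y ∈ {1, 3}
  x = 5: [0↦1, 1↦6, 2↦7, 3↦4, 4↦8, 5↦8, 6↦4, 7↦7, 8↦6, 9↦1, 10↦3]  zeros at y ∈ ∅
  x = 6: [0↦10, 1↦3, 2↦3, 3↦10, 4↦2, 5↦1, 6↦7, 7↦9, 8↦7, 9↦1, 10↦2]  zeros at y ∈ ∅
  x = 7: [0↦10, 1↦2, 2↦1, 3↦7, 4↦9, 5↦7, 6↦1, 7↦2, 8↦10, 9↦3, 10↦3]  zeros at y ∈ ∅
  x = 8: [0↦1, 1↦3, 2↦1, 3↦6, 4↦7, 5↦4, 6↦8, 7↦8, 8↦4, 9↦7, 10↦6]  zeros at y ∈ ∅
  x = 9: [0↦5, 1↦6, 2↦3, 3↦7, 4↦7, 5↦3, 6↦6, 7↦5, 8↦0, 9↦2, 10↦0]  zeros at y ∈ {8, 10}
  x = 10: [0↦0, 1↦0, 2↦7, 3↦10, 4↦9, 5↦4, 6↦6, 7↦4, 8↦9, 9↦10, 10↦7]  zeros at y ∈ {0, 1}
Collecting zeros: affine points = {(1, 3), (1, 8), (3, 0), (3, 10), (4, 1), (4, 3), (9, 8), (9, 10), (10, 0), (10, 1)}.
Total count |C(F_11)_aff| = 10.


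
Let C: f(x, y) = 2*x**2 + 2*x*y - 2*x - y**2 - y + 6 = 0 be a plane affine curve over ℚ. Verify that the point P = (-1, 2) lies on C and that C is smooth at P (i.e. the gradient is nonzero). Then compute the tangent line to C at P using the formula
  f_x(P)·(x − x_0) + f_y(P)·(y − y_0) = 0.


Tangent line at P: -2*x - 7*y + 12 = 0.

Step 1: f(-1, 2) = 0, so P lies on C.
Step 2: partial derivatives
  f_x(x, y) = 4*x + 2*y - 2, f_y(x, y) = 2*x - 2*y - 1.
  f_x(P) = -2, f_y(P) = -7 (gradient nonzero, so P is smooth).
Step 3: tangent line at P: -2·(x − -1) + -7·(y − 2) = 0.
Expanding: -2*x - 7*y + 12 = 0.


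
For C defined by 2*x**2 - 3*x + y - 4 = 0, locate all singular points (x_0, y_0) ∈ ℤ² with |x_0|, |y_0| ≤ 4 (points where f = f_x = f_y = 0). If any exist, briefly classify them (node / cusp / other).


No singular points in the scanned grid; C is smooth there.

Compute partial derivatives:
  f_x = 4*x - 3.
  f_y = 1.
f_y = 1 is a nonzero constant, so f_y never vanishes: no point (x, y) can satisfy f = f_x = f_y = 0. In particular no (x, y) ∈ {−4, ..., 4}² is singular; the curve is smooth.


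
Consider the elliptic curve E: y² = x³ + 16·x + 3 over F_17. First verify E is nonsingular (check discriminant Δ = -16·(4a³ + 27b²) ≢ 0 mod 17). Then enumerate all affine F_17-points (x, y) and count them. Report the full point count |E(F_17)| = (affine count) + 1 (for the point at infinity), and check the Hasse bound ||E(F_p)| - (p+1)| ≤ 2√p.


Affine points = {(2, 3), (2, 14), (5, 2), (5, 15), (6, 3), (6, 14), (7, 4), (7, 13), (9, 3), (9, 14), (12, 6), (12, 11), (14, 8), (14, 9)}; affine count = 14; |E(F_17)| = 15.

Discriminant check: Δ ∝ 4a³ + 27b² = 4·16³ + 27·3² = 4·4096 + 27·9 ≡ 1 (mod 17). Nonzero ⇒ E is nonsingular.
For each x ∈ F_17, compute rhs = x³ + 16·x + 3 mod 17, then count y ∈ F_17 with y² ≡ rhs.
  x = 0: rhs = 3, matching y values: none (0 points).
  x = 1: rhs = 3, matching y values: none (0 points).
  x = 2: rhs = 9, matching y values: 3, 14 (2 points).
  x = 3: rhs = 10, matching y values: none (0 points).
  x = 4: rhs = 12, matching y values: none (0 points).
  x = 5: rhs = 4, matching y values: 2, 15 (2 points).
  x = 6: rhs = 9, matching y values: 3, 14 (2 points).
  x = 7: rhs = 16, matching y values: 4, 13 (2 points).
  x = 8: rhs = 14, matching y values: none (0 points).
  x = 9: rhs = 9, matching y values: 3, 14 (2 points).
  x = 10: rhs = 7, matching y values: none (0 points).
  x = 11: rhs = 14, matching y values: none (0 points).
  x = 12: rhs = 2, matching y values: 6, 11 (2 points).
  x = 13: rhs = 11, matching y values: none (0 points).
  x = 14: rhs = 13, matching y values: 8, 9 (2 points).
  x = 15: rhs = 14, matching y values: none (0 points).
  x = 16: rhs = 3, matching y values: none (0 points).
Total affine count: 14.
Full point count |E(F_17)| = 14 + 1 = 15.
Hasse bound: |15 − (17+1)| = |-3| = 3 ≤ 2√17 ≈ 8.2462 ✓.


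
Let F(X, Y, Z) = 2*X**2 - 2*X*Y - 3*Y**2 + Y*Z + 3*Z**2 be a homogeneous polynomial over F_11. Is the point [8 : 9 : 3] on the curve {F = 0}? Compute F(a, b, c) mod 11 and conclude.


F(8,9,3) ≡ 4 (mod 11); P is NOT on the curve.

Evaluate F(8, 9, 3) term-by-term (mod 11).
  2*X**2 ↦ 2·64·1·1 = 128
  -2*X*Y ↦ -2·8·9·1 = -144
  -3*Y**2 ↦ -3·1·81·1 = -243
  Y*Z ↦ 1·1·9·3 = 27
  3*Z**2 ↦ 3·1·1·9 = 27
Sum: F(8, 9, 3) = (128) + (-144) + (-243) + (27) + (27) = -205.
Reducing mod 11: -205 ≡ 4 (mod 11).
Since F(a, b, c) ≡ 4 ≠ 0 (mod 11), P does NOT lie on the curve.


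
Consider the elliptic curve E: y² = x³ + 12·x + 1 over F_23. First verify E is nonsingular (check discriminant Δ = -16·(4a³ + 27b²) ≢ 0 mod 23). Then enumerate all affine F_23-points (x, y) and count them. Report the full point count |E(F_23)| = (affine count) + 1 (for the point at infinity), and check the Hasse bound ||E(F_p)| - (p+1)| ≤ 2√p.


Affine points = {(0, 1), (0, 22), (3, 8), (3, 15), (5, 5), (5, 18), (6, 6), (6, 17), (13, 10), (13, 13), (17, 9), (17, 14), (18, 0), (19, 2), (19, 21)}; affine count = 15; |E(F_23)| = 16.

Discriminant check: Δ ∝ 4a³ + 27b² = 4·12³ + 27·1² = 4·1728 + 27·1 ≡ 16 (mod 23). Nonzero ⇒ E is nonsingular.
For each x ∈ F_23, compute rhs = x³ + 12·x + 1 mod 23, then count y ∈ F_23 with y² ≡ rhs.
  x = 0: rhs = 1, matching y values: 1, 22 (2 points).
  x = 1: rhs = 14, matching y values: none (0 points).
  x = 2: rhs = 10, matching y values: none (0 points).
  x = 3: rhs = 18, matching y values: 8, 15 (2 points).
  x = 4: rhs = 21, matching y values: none (0 points).
  x = 5: rhs = 2, matching y values: 5, 18 (2 points).
  x = 6: rhs = 13, matching y values: 6, 17 (2 points).
  x = 7: rhs = 14, matching y values: none (0 points).
  x = 8: rhs = 11, matching y values: none (0 points).
  x = 9: rhs = 10, matching y values: none (0 points).
  x = 10: rhs = 17, matching y values: none (0 points).
  x = 11: rhs = 15, matching y values: none (0 points).
  x = 12: rhs = 10, matching y values: none (0 points).
  x = 13: rhs = 8, matching y values: 10, 13 (2 points).
  x = 14: rhs = 15, matching y values: none (0 points).
  x = 15: rhs = 14, matching y values: none (0 points).
  x = 16: rhs = 11, matching y values: none (0 points).
  x = 17: rhs = 12, matching y values: 9, 14 (2 points).
  x = 18: rhs = 0, matching y values: 0 (1 points).
  x = 19: rhs = 4, matching y values: 2, 21 (2 points).
  x = 20: rhs = 7, matching y values: none (0 points).
  x = 21: rhs = 15, matching y values: none (0 points).
  x = 22: rhs = 11, matching y values: none (0 points).
Total affine count: 15.
Full point count |E(F_23)| = 15 + 1 = 16.
Hasse bound: |16 − (23+1)| = |-8| = 8 ≤ 2√23 ≈ 9.5917 ✓.


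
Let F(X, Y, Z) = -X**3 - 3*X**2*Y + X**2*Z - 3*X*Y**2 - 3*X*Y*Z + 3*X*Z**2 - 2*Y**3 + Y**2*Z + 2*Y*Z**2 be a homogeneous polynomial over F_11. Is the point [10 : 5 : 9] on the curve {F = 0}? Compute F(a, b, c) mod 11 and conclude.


F(10,5,9) ≡ 10 (mod 11); P is NOT on the curve.

Evaluate F(10, 5, 9) term-by-term (mod 11).
  -X**3 ↦ -1·1000·1·1 = -1000
  -3*X**2*Y ↦ -3·100·5·1 = -1500
  X**2*Z ↦ 1·100·1·9 = 900
  -3*X*Y**2 ↦ -3·10·25·1 = -750
  -3*X*Y*Z ↦ -3·10·5·9 = -1350
  3*X*Z**2 ↦ 3·10·1·81 = 2430
  -2*Y**3 ↦ -2·1·125·1 = -250
  Y**2*Z ↦ 1·1·25·9 = 225
  2*Y*Z**2 ↦ 2·1·5·81 = 810
Sum: F(10, 5, 9) = (-1000) + (-1500) + (900) + (-750) + (-1350) + (2430) + (-250) + (225) + (810) = -485.
Reducing mod 11: -485 ≡ 10 (mod 11).
Since F(a, b, c) ≡ 10 ≠ 0 (mod 11), P does NOT lie on the curve.


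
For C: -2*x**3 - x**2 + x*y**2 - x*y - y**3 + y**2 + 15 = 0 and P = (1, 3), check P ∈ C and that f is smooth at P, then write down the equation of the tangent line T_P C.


Tangent line at P: -2*x - 16*y + 50 = 0.

Step 1: f(1, 3) = 0, so P lies on C.
Step 2: partial derivatives
  f_x(x, y) = -6*x**2 - 2*x + y**2 - y, f_y(x, y) = 2*x*y - x - 3*y**2 + 2*y.
  f_x(P) = -2, f_y(P) = -16 (gradient nonzero, so P is smooth).
Step 3: tangent line at P: -2·(x − 1) + -16·(y − 3) = 0.
Expanding: -2*x - 16*y + 50 = 0.


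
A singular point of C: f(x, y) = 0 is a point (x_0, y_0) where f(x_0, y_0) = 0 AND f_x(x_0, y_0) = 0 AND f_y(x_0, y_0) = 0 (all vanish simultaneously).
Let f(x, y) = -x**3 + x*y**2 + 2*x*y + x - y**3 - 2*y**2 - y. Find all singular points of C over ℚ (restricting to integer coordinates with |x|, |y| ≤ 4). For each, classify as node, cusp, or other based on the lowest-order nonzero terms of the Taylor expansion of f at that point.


Singular points: {(0, -1)}; classification: cusp.

Compute partial derivatives:
  f_x = -3*x**2 + y**2 + 2*y + 1.
  f_y = 2*x*y + 2*x - 3*y**2 - 4*y - 1.
Scan x_0 ∈ {−4, ..., 4}. For each x_0, f_y(x_0, y) is a polynomial in y; find its integer roots y ∈ {−4, ..., 4}, then test f_x and f at those candidates.
  x = -4: f_y(-4, y) = -3*y**2 - 12*y - 9; vanishes at y ∈ {-3, -1}. (-4, -3): f_x = -44 ≠ 0; (-4, -1): f_x = -48 ≠ 0.
  x = -3: f_y(-3, y) = -3*y**2 - 10*y - 7; vanishes at y ∈ {-1}. (-3, -1): f_x = -27 ≠ 0.
  x = -2: f_y(-2, y) = -3*y**2 - 8*y - 5; vanishes at y ∈ {-1}. (-2, -1): f_x = -12 ≠ 0.
  x = -1: f_y(-1, y) = -3*y**2 - 6*y - 3; vanishes at y ∈ {-1}. (-1, -1): f_x = -3 ≠ 0.
  x = 0: f_y(0, y) = -3*y**2 - 4*y - 1; vanishes at y ∈ {-1}. (0, -1): f_x = 0, f = 0 — SINGULAR.
  x = 1: f_y(1, y) = -3*y**2 - 2*y + 1; vanishes at y ∈ {-1}. (1, -1): f_x = -3 ≠ 0.
  x = 2: f_y(2, y) = 3 - 3*y**2; vanishes at y ∈ {-1, 1}. (2, -1): f_x = -12 ≠ 0; (2, 1): f_x = -8 ≠ 0.
  x = 3: f_y(3, y) = -3*y**2 + 2*y + 5; vanishes at y ∈ {-1}. (3, -1): f_x = -27 ≠ 0.
  x = 4: f_y(4, y) = -3*y**2 + 4*y + 7; vanishes at y ∈ {-1}. (4, -1): f_x = -48 ≠ 0.
Only singular point on the grid: (0, -1).
Classify: substitute x = 0 + u, y = -1 + v and expand: f = -u**3 + u*v**2 - v**3 + v**2.
No constant or linear terms (consistent with a singular point). Quadratic part: v**2. Cubic part: -u**3 + u*v**2 - v**3.
The quadratic part v**2 is a perfect square, so there is a single (double) tangent line v = 0, i.e. y = -1. Restricting the cubic part to that line (v = 0) leaves -u**3 ≠ 0, so f is not divisible by v and the branch is v² ≈ u**3 to lowest order — this is a cusp.
Classification: cusp.


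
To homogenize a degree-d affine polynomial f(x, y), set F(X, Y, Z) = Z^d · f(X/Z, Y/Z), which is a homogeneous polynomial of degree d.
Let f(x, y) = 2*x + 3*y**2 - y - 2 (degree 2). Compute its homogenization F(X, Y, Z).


F(X, Y, Z) = 2*X*Z + 3*Y**2 - Y*Z - 2*Z**2

deg(f) = 2.
Substitute x = X/Z, y = Y/Z into f, then multiply by Z^2.
  monomial 2·x^1·y^0 ↦ 2·X^1·Y^0·Z^1.
  monomial 3·x^0·y^2 ↦ 3·X^0·Y^2·Z^0.
  monomial -1·x^0·y^1 ↦ -1·X^0·Y^1·Z^1.
  monomial -2·x^0·y^0 ↦ -2·X^0·Y^0·Z^2.
Collecting: F(X, Y, Z) = 2*X*Z + 3*Y**2 - Y*Z - 2*Z**2.


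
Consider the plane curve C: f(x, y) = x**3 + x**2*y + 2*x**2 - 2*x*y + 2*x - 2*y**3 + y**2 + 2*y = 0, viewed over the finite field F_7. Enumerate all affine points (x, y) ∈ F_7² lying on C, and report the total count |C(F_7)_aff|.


Affine F_7-points: {(0, 0), (1, 6), (2, 1), (2, 4), (2, 6), (3, 2), (3, 3), (3, 6), (4, 2)}; count = 9.

For each of the 49 pairs (x, y) ∈ F_7², evaluate f(x, y) mod 7. Record the zeros.
  x = 0: [0↦0, 1↦1, 2↦6, 3↦3, 4↦1, 5↦2, 6↦1]  zeros at y ∈ {0}
  x = 1: [0↦5, 1↦5, 2↦2, 3↦5, 4↦2, 5↦2, 6↦0]  zeros at y ∈ {6}
  x = 2: [0↦6, 1↦0, 2↦5, 3↦2, 4↦0, 5↦1, 6↦0]  zeros at y ∈ {1, 4, 6}
  x = 3: [0↦2, 1↦6, 2↦0, 3↦0, 4↦1, 5↦5, 6↦0]  zeros at y ∈ {2, 3, 6}
  x = 4: [0↦6, 1↦1, 2↦0, 3↦5, 4↦4, 5↦6, 6↦6]  zeros at y ∈ {2}
  x = 5: [0↦3, 1↦5, 2↦4, 3↦2, 4↦1, 5↦3, 6↦3]  zeros at y ∈ ∅
  x = 6: [0↦6, 1↦3, 2↦4, 3↦4, 4↦5, 5↦2, 6↦4]  zeros at y ∈ ∅
Collecting zeros: affine points = {(0, 0), (1, 6), (2, 1), (2, 4), (2, 6), (3, 2), (3, 3), (3, 6), (4, 2)}.
Total count |C(F_7)_aff| = 9.


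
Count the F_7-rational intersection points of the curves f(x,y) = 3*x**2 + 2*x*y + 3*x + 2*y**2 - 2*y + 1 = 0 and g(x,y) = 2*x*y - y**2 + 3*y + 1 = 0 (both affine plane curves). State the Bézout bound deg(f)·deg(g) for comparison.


Common zeros: ∅; count = 0; Bézout bound = 4.

deg(f) = 2, deg(g) = 2, so Bézout bound = 4.
Scan x ∈ F_7. For each x, list the y ∈ F_7 with f(x, y) ≡ 0 and those with g(x, y) ≡ 0 (mod 7); the common zeros in that column are the intersection.
  x = 0: f ≡ 0 at y ∈ ∅; g ≡ 0 at y ∈ ∅; common: ∅.
  x = 1: f ≡ 0 at y ∈ {0}; g ≡ 0 at y ∈ {2, 3}; common: ∅.
  x = 2: f ≡ 0 at y ∈ ∅; g ≡ 0 at y ∈ {1, 6}; common: ∅.
  x = 3: f ≡ 0 at y ∈ {6}; g ≡ 0 at y ∈ {4, 5}; common: ∅.
  x = 4: f ≡ 0 at y ∈ ∅; g ≡ 0 at y ∈ ∅; common: ∅.
  x = 5: f ≡ 0 at y ∈ {0, 3}; g ≡ 0 at y ∈ ∅; common: ∅.
  x = 6: f ≡ 0 at y ∈ {3, 6}; g ≡ 0 at y ∈ ∅; common: ∅.
Collecting: common zeros = ∅, so the count is 0.
Comparison with the Bézout bound: 0 ≤ 4 = deg(f)·deg(g), as expected for curves with no common component (the affine F_7-count falls short of the bound because intersections may lie at infinity, over extension fields, or carry multiplicity).


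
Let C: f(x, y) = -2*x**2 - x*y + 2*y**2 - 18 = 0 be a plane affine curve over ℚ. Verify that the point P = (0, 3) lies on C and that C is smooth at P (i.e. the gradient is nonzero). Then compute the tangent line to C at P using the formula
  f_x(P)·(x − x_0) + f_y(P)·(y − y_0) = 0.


Tangent line at P: -3*x + 12*y - 36 = 0.

Step 1: f(0, 3) = 0, so P lies on C.
Step 2: partial derivatives
  f_x(x, y) = -4*x - y, f_y(x, y) = -x + 4*y.
  f_x(P) = -3, f_y(P) = 12 (gradient nonzero, so P is smooth).
Step 3: tangent line at P: -3·(x − 0) + 12·(y − 3) = 0.
Expanding: -3*x + 12*y - 36 = 0.


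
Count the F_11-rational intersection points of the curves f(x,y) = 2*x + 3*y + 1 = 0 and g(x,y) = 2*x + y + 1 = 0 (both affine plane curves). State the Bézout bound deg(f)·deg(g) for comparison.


Common zeros: {(5, 0)}; count = 1; Bézout bound = 1.

deg(f) = 1, deg(g) = 1, so Bézout bound = 1.
Scan x ∈ F_11. For each x, list the y ∈ F_11 with f(x, y) ≡ 0 and those with g(x, y) ≡ 0 (mod 11); the common zeros in that column are the intersection.
  x = 0: f ≡ 0 at y ∈ {7}; g ≡ 0 at y ∈ {10}; common: ∅.
  x = 1: f ≡ 0 at y ∈ {10}; g ≡ 0 at y ∈ {8}; common: ∅.
  x = 2: f ≡ 0 at y ∈ {2}; g ≡ 0 at y ∈ {6}; common: ∅.
  x = 3: f ≡ 0 at y ∈ {5}; g ≡ 0 at y ∈ {4}; common: ∅.
  x = 4: f ≡ 0 at y ∈ {8}; g ≡ 0 at y ∈ {2}; common: ∅.
  x = 5: f ≡ 0 at y ∈ {0}; g ≡ 0 at y ∈ {0}; common: {0}.
  x = 6: f ≡ 0 at y ∈ {3}; g ≡ 0 at y ∈ {9}; common: ∅.
  x = 7: f ≡ 0 at y ∈ {6}; g ≡ 0 at y ∈ {7}; common: ∅.
  x = 8: f ≡ 0 at y ∈ {9}; g ≡ 0 at y ∈ {5}; common: ∅.
  x = 9: f ≡ 0 at y ∈ {1}; g ≡ 0 at y ∈ {3}; common: ∅.
  x = 10: f ≡ 0 at y ∈ {4}; g ≡ 0 at y ∈ {1}; common: ∅.
Collecting: common zeros = {(5, 0)}, so the count is 1.
Comparison with the Bézout bound: 1 ≤ 1 = deg(f)·deg(g), as expected for curves with no common component (the bound is attained).


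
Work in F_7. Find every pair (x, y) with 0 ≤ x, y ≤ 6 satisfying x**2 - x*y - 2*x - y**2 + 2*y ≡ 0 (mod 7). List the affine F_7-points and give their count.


Affine F_7-points: {(0, 0), (0, 2), (1, 3), (1, 5), (2, 0), (4, 2), (4, 3), (6, 5)}; count = 8.

For each of the 49 pairs (x, y) ∈ F_7², evaluate f(x, y) mod 7. Record the zeros.
  x = 0: [0↦0, 1↦1, 2↦0, 3↦4, 4↦6, 5↦6, 6↦4]  zeros at y ∈ {0, 2}
  x = 1: [0↦6, 1↦6, 2↦4, 3↦0, 4↦1, 5↦0, 6↦4]  zeros at y ∈ {3, 5}
  x = 2: [0↦0, 1↦6, 2↦3, 3↦5, 4↦5, 5↦3, 6↦6]  zeros at y ∈ {0}
  x = 3: [0↦3, 1↦1, 2↦4, 3↦5, 4↦4, 5↦1, 6↦3]  zeros at y ∈ ∅
  x = 4: [0↦1, 1↦5, 2↦0, 3↦0, 4↦5, 5↦1, 6↦2]  zeros at y ∈ {2, 3}
  x = 5: [0↦1, 1↦4, 2↦5, 3↦4, 4↦1, 5↦3, 6↦3]  zeros at y ∈ ∅
  x = 6: [0↦3, 1↦5, 2↦5, 3↦3, 4↦6, 5↦0, 6↦6]  zeros at y ∈ {5}
Collecting zeros: affine points = {(0, 0), (0, 2), (1, 3), (1, 5), (2, 0), (4, 2), (4, 3), (6, 5)}.
Total count |C(F_7)_aff| = 8.


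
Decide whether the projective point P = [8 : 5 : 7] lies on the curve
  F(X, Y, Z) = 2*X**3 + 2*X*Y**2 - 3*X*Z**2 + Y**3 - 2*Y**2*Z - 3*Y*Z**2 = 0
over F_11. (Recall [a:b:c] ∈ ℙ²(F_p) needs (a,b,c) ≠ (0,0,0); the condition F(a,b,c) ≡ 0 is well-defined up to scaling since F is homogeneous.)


F(8,5,7) ≡ 3 (mod 11); P is NOT on the curve.

Evaluate F(8, 5, 7) term-by-term (mod 11).
  2*X**3 ↦ 2·512·1·1 = 1024
  2*X*Y**2 ↦ 2·8·25·1 = 400
  -3*X*Z**2 ↦ -3·8·1·49 = -1176
  Y**3 ↦ 1·1·125·1 = 125
  -2*Y**2*Z ↦ -2·1·25·7 = -350
  -3*Y*Z**2 ↦ -3·1·5·49 = -735
Sum: F(8, 5, 7) = (1024) + (400) + (-1176) + (125) + (-350) + (-735) = -712.
Reducing mod 11: -712 ≡ 3 (mod 11).
Since F(a, b, c) ≡ 3 ≠ 0 (mod 11), P does NOT lie on the curve.


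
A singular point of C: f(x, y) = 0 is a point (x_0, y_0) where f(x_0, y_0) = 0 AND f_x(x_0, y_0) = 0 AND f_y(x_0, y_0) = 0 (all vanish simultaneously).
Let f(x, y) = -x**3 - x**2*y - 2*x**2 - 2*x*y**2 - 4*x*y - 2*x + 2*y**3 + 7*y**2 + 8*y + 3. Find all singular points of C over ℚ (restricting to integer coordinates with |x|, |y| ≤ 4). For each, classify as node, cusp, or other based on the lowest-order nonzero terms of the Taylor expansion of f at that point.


Singular points: {(0, -1)}; classification: node.

Compute partial derivatives:
  f_x = -3*x**2 - 2*x*y - 4*x - 2*y**2 - 4*y - 2.
  f_y = -x**2 - 4*x*y - 4*x + 6*y**2 + 14*y + 8.
Scan x_0 ∈ {−4, ..., 4}. For each x_0, f_y(x_0, y) is a polynomial in y; find its integer roots y ∈ {−4, ..., 4}, then test f_x and f at those candidates.
  x = -4: f_y(-4, y) = 6*y**2 + 30*y + 8; no integer root y with |y| ≤ 4.
  x = -3: f_y(-3, y) = 6*y**2 + 26*y + 11; no integer root y with |y| ≤ 4.
  x = -2: f_y(-2, y) = 6*y**2 + 22*y + 12; vanishes at y ∈ {-3}. (-2, -3): f_x = -24 ≠ 0.
  x = -1: f_y(-1, y) = 6*y**2 + 18*y + 11; no integer root y with |y| ≤ 4.
  x = 0: f_y(0, y) = 6*y**2 + 14*y + 8; vanishes at y ∈ {-1}. (0, -1): f_x = 0, f = 0 — SINGULAR.
  x = 1: f_y(1, y) = 6*y**2 + 10*y + 3; no integer root y with |y| ≤ 4.
  x = 2: f_y(2, y) = 6*y**2 + 6*y - 4; no integer root y with |y| ≤ 4.
  x = 3: f_y(3, y) = 6*y**2 + 2*y - 13; no integer root y with |y| ≤ 4.
  x = 4: f_y(4, y) = 6*y**2 - 2*y - 24; no integer root y with |y| ≤ 4.
Only singular point on the grid: (0, -1).
Classify: substitute x = 0 + u, y = -1 + v and expand: f = -u**3 - u**2*v - u**2 - 2*u*v**2 + 2*v**3 + v**2.
No constant or linear terms (consistent with a singular point). Quadratic part: -u**2 + v**2. Cubic part: -u**3 - u**2*v - 2*u*v**2 + 2*v**3.
The quadratic part v**2 - u**2 = (v − u)(v + u) splits into two distinct linear factors, so there are two distinct tangent lines y − -1 = ±(x − 0) — this is a node (ordinary double point).
Classification: node.


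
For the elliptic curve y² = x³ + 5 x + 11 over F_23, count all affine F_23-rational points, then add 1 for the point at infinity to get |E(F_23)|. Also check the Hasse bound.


Affine points = {(2, 11), (2, 12), (4, 7), (4, 16), (5, 0), (6, 2), (6, 21), (9, 7), (9, 16), (10, 7), (10, 16), (16, 1), (16, 22), (17, 8), (17, 15), (21, 4), (21, 19)}; affine count = 17; |E(F_23)| = 18.

Discriminant check: Δ ∝ 4a³ + 27b² = 4·5³ + 27·11² = 4·125 + 27·121 ≡ 18 (mod 23). Nonzero ⇒ E is nonsingular.
For each x ∈ F_23, compute rhs = x³ + 5·x + 11 mod 23, then count y ∈ F_23 with y² ≡ rhs.
  x = 0: rhs = 11, matching y values: none (0 points).
  x = 1: rhs = 17, matching y values: none (0 points).
  x = 2: rhs = 6, matching y values: 11, 12 (2 points).
  x = 3: rhs = 7, matching y values: none (0 points).
  x = 4: rhs = 3, matching y values: 7, 16 (2 points).
  x = 5: rhs = 0, matching y values: 0 (1 points).
  x = 6: rhs = 4, matching y values: 2, 21 (2 points).
  x = 7: rhs = 21, matching y values: none (0 points).
  x = 8: rhs = 11, matching y values: none (0 points).
  x = 9: rhs = 3, matching y values: 7, 16 (2 points).
  x = 10: rhs = 3, matching y values: 7, 16 (2 points).
  x = 11: rhs = 17, matching y values: none (0 points).
  x = 12: rhs = 5, matching y values: none (0 points).
  x = 13: rhs = 19, matching y values: none (0 points).
  x = 14: rhs = 19, matching y values: none (0 points).
  x = 15: rhs = 11, matching y values: none (0 points).
  x = 16: rhs = 1, matching y values: 1, 22 (2 points).
  x = 17: rhs = 18, matching y values: 8, 15 (2 points).
  x = 18: rhs = 22, matching y values: none (0 points).
  x = 19: rhs = 19, matching y values: none (0 points).
  x = 20: rhs = 15, matching y values: none (0 points).
  x = 21: rhs = 16, matching y values: 4, 19 (2 points).
  x = 22: rhs = 5, matching y values: none (0 points).
Total affine count: 17.
Full point count |E(F_23)| = 17 + 1 = 18.
Hasse bound: |18 − (23+1)| = |-6| = 6 ≤ 2√23 ≈ 9.5917 ✓.


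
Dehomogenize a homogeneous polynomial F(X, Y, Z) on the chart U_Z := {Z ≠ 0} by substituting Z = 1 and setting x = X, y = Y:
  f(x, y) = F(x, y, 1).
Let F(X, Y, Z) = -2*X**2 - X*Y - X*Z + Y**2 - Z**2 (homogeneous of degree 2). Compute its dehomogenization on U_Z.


f(x, y) = -2*x**2 - x*y - x + y**2 - 1

On U_Z we set Z = 1. Each monomial c·X^i·Y^j·Z^k in F becomes c·x^i·y^j·1^k = c·x^i·y^j.
Substituting Z = 1: F(X, Y, 1) = -2*x**2 - x*y - x + y**2 - 1.
Note: deg(f) ≤ deg(F) = 2; strict inequality happens when F is divisible by Z (lost terms).
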